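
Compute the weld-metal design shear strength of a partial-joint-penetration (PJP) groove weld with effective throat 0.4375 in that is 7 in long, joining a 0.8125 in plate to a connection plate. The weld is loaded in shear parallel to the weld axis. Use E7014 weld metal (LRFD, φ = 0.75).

φR_n ≈ 96.5 kips

E70XX → F_EXX = 70 ksi.
Effective throat (given) t_e = 0.4375 in.
A_we = 0.4375 × 7 = 3.062 in².
F_nw = 0.6 F_EXX = 42 ksi.
φR_n = 0.75 × 42 × 3.062 = 96.47 kips.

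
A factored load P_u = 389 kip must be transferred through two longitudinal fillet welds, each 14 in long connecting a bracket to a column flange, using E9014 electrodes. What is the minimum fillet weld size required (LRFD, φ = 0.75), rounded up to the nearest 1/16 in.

w = 1/2 in

E90XX → F_EXX = 90 ksi.
Total weld length L = 28 in.
Required throat t_e = P_u / (φ × 0.6 F_EXX × L) = 389 / (0.75 × 0.6 × 90 × 28) = 0.343 in.
Required leg w = t_e / 0.707 = 0.4852 in → use 1/2 in.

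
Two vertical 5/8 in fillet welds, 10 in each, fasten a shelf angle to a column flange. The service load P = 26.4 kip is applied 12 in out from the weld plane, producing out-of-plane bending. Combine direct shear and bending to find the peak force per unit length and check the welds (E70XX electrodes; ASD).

f_max ≈ 9.6 kip/in; NOT adequate

E70XX → F_EXX = 70 ksi.
L_w = 2 × 10 = 20 in; section modulus (unit throat) S = 2 × L²/6 = 33.33 in².
Direct shear f_v = P/L_w = 26.4/20 = 1.32 kip/in.
Moment M = P × e = 26.4 × 12 = 316.8 kip·in; bending f_b = M/S = 9.504 kip/in.
f_max = √(f_v² + f_b²) = √(1.32² + 9.504²) = 9.595 kip/in.
r_n/Ω = (1/2.0) × 0.6 × 70 × (0.707 × 0.625) = 9.279 kip/in → NOT adequate.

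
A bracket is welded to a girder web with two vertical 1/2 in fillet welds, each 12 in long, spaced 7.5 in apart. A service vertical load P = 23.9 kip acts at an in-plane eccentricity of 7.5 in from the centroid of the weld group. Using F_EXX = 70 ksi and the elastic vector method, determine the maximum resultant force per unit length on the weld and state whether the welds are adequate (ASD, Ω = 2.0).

f_max ≈ 2.69 kip/in; adequate

Total weld length L_w = 24 in. Treat welds as unit-width lines.
Polar moment about centroid: J = 2[d³/12 + d(b/2)²] = 2[12³/12 + 12×3.75²] = 625.5 in³.
Direct shear f_v = P/L_w = 23.9 / 24 = 0.9958 kip/in (vertical).
Torsion M = P·e = 23.9 × 7.5 = 179.25 kip·in.
Critical point at (x, y) = (3.75, 6) from centroid. f_tx = M·y/J = 1.719 kip/in; f_ty = M·x/J = 1.075 kip/in.
Resultant f_max = √[f_tx² + (f_v + f_ty)²] = √[1.719² + (0.9958 + 1.075)²] = 2.691 kip/in.
Capacity per unit length: r_n/Ω = (1/2.0) × 0.6 × 70 × (0.707 × 0.5) = 7.423 kip/in.
2.691 ≤ 7.423 → adequate.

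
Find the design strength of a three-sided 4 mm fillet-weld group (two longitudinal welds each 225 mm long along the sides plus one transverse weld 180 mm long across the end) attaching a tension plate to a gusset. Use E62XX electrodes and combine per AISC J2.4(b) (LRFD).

φR_n ≈ 515 kN

E62XX → F_EXX = 620 MPa.
t_e = 0.707 × 4 = 2.828 mm.
R_nwl = 0.6 × 620 × 2.828 × 450 × 10⁻³ = 473.4 kN (longitudinal, 2 welds).
R_nwt = 0.6 × 620 × 2.828 × 180 × 10⁻³ = 189.4 kN (transverse, base value).
(i) R_nwl + R_nwt = 662.8 kN; (ii) 0.85 R_nwl + 1.5 R_nwt = 686.4 kN.
R_n = max = 686.4 kN [governs: (ii)]; φR_n = 514.8 kN.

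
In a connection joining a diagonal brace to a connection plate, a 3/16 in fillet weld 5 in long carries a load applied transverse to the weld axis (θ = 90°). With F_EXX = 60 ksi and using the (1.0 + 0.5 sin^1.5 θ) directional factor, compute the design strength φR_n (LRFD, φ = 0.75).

φR_n ≈ 26.8 kip

t_e = 0.707 × 0.1875 = 0.1326 in; A_we = 0.1326 × 5 = 0.6628 in².
Directional factor: 1.0 + 0.5 sin^1.5(90°) = 1.5.
F_nw = 0.6 × 60 × 1.5 = 54 ksi.
φR_n = 0.75 × 54 × 0.6628 = 26.84 kip.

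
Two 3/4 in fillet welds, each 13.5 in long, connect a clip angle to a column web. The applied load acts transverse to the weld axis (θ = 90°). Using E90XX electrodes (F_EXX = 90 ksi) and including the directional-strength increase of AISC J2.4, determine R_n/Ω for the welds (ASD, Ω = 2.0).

t_e = 0.707 × 0.75 = 0.5302 in; A_we = 0.5302 × 27 = 14.32 in².
Directional factor: 1.0 + 0.5 sin^1.5(90°) = 1.5.
F_nw = 0.6 × 90 × 1.5 = 81 ksi.
R_n/Ω = (81 × 14.32) / 2.0 = 579.8 kip.

R_n/Ω ≈ 580 kip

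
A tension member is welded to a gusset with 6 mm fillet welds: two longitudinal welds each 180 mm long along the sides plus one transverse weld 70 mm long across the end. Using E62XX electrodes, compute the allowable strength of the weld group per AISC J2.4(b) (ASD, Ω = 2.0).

R_n/Ω ≈ 339 kN

E62XX → F_EXX = 620 MPa.
t_e = 0.707 × 6 = 4.242 mm.
R_nwl = 0.6 × 620 × 4.242 × 360 × 10⁻³ = 568.1 kN (longitudinal, 2 welds).
R_nwt = 0.6 × 620 × 4.242 × 70 × 10⁻³ = 110.5 kN (transverse, base value).
(i) R_nwl + R_nwt = 678.6 kN; (ii) 0.85 R_nwl + 1.5 R_nwt = 648.6 kN.
R_n = max = 678.6 kN [governs: (i)]; R_n/Ω = 339.3 kN.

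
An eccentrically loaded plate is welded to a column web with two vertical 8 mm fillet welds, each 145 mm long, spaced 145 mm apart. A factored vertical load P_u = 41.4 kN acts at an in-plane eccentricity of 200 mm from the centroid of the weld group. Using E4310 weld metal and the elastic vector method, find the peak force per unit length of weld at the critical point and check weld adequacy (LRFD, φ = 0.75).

E43XX → F_EXX = 430 MPa.
Total weld length L_w = 290 mm. Treat welds as unit-width lines.
Polar moment about centroid: J = 2[d³/12 + d(b/2)²] = 2[145³/12 + 145×72.5²] = 2032000 mm³.
Direct shear f_v = P/L_w = 41.4×10³ / 290 = 142.8 N/mm (vertical).
Torsion M = P·e = 41.4×10³ × 200 = 8280000 N·mm.
Critical point at (x, y) = (72.5, 72.5) from centroid. f_tx = M·y/J = 295.4 N/mm; f_ty = M·x/J = 295.4 N/mm.
Resultant f_max = √[f_tx² + (f_v + f_ty)²] = √[295.4² + (142.8 + 295.4)²] = 528.4 N/mm.
Capacity per unit length: φr_n = 0.75 × 0.6 × 430 × (0.707 × 8) = 1094 N/mm.
528.4 ≤ 1094 → adequate.

f_max ≈ 528 N/mm; adequate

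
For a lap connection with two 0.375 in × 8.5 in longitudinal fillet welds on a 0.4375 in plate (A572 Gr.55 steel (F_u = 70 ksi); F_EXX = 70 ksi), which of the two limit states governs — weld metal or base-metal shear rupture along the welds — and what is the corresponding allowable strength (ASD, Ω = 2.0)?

R_n/Ω ≈ 94.6 kip (weld metal governs)

t_e = 0.707 × 0.375 = 0.2651 in; L = 17 in.
Weld metal: R_n/Ω = (1/2.0) × 0.6 × 70 × 0.2651 × 17 = 94.65 kip.
Base metal (shear rupture): R_n/Ω = (1/2.0) × 0.6 × 70 × 0.4375 × 17 = 156.2 kip.
Governing: weld metal.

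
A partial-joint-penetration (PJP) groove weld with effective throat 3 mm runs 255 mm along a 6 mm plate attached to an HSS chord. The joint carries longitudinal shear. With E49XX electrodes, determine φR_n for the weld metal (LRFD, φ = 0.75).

E49XX → F_EXX = 490 MPa.
Effective throat (given) t_e = 3 mm.
A_we = 3 × 255 = 765 mm².
F_nw = 0.6 F_EXX = 294 MPa.
φR_n = 0.75 × 294 × 765 × 10⁻³ = 168.7 kN.

φR_n ≈ 169 kN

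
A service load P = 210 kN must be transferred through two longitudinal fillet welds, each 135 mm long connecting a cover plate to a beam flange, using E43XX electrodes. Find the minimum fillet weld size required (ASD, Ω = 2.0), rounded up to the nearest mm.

E43XX → F_EXX = 430 MPa.
Total weld length L = 270 mm.
Required throat t_e = P × Ω / (0.6 F_EXX × L) = 210 × 2.0 / (0.6 × 430 × 270 × 10⁻³) = 6.029 mm.
Required leg w = t_e / 0.707 = 8.528 mm → use 9 mm.

w = 9 mm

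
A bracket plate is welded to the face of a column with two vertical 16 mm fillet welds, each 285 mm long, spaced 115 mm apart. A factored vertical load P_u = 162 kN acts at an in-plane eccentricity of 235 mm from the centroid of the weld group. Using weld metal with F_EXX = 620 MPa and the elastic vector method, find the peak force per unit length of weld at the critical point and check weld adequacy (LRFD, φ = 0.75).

f_max ≈ 1160 N/mm; adequate

Total weld length L_w = 570 mm. Treat welds as unit-width lines.
Polar moment about centroid: J = 2[d³/12 + d(b/2)²] = 2[285³/12 + 285×57.5²] = 5743000 mm³.
Direct shear f_v = P/L_w = 162×10³ / 570 = 284.2 N/mm (vertical).
Torsion M = P·e = 162×10³ × 235 = 38070000 N·mm.
Critical point at (x, y) = (57.5, 142.5) from centroid. f_tx = M·y/J = 944.7 N/mm; f_ty = M·x/J = 381.2 N/mm.
Resultant f_max = √[f_tx² + (f_v + f_ty)²] = √[944.7² + (284.2 + 381.2)²] = 1155 N/mm.
Capacity per unit length: φr_n = 0.75 × 0.6 × 620 × (0.707 × 16) = 3156 N/mm.
1155 ≤ 3156 → adequate.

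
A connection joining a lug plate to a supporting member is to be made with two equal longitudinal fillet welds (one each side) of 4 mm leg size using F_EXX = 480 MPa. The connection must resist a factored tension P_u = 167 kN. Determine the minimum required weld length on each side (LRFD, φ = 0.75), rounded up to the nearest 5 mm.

Throat t_e = 0.707 × 4 = 2.828 mm.
φr_n = 0.75 × 0.6 × 480 × 2.828 × 10⁻³ = 0.6108 kN/mm.
L_req = P_u / φr_n = 167 / 0.6108 = 273.4 mm total.
Per side: 273.4 / 2 = 136.7 mm.
Round up → use L = 140 mm on each side.

L = 140 mm on each side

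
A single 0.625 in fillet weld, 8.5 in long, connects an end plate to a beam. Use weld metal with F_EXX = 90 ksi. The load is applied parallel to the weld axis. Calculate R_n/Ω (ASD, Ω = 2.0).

Effective throat t_e = 0.707 × 0.625 = 0.4419 in.
Total length L = 8.5 in; A_we = 0.4419 × 8.5 = 3.756 in².
F_nw = 0.6 F_EXX = 0.6 × 90 = 54 ksi.
R_n = 54 × 3.756 = 202.8 kips; R_n/Ω = 202.8/2.0 = 101.4 kips.

R_n/Ω ≈ 101 kips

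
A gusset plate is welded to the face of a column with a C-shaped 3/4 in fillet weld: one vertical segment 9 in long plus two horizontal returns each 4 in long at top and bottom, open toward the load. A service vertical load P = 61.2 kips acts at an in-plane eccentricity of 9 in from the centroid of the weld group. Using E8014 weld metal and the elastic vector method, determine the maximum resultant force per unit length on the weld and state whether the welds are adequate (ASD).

f_max ≈ 14.3 kip/in; NOT adequate

E80XX → F_EXX = 80 ksi.
Total weld length L_w = 17 in. Treat welds as unit-width lines.
Centroid: x̄ = 2×4×2 / 17 = 0.9412 in from the vertical weld.
Polar moment about centroid: J = I_x + I_y = [9³/12 + 2×4×4.5²] + [9×0.9412² + 2(4³/12 + 4×1.059²)] = 250.4 in³.
Direct shear f_v = P/L_w = 61.2 / 17 = 3.6 kip/in (vertical).
Torsion M = P·e = 61.2 × 9 = 550.8 kip·in.
Critical point at (x, y) = (3.059, 4.5) from centroid. f_tx = M·y/J = 9.9 kip/in; f_ty = M·x/J = 6.73 kip/in.
Resultant f_max = √[f_tx² + (f_v + f_ty)²] = √[9.9² + (3.6 + 6.73)²] = 14.31 kip/in.
Capacity per unit length: r_n/Ω = (1/2.0) × 0.6 × 80 × (0.707 × 0.75) = 12.73 kip/in.
14.31 > 12.73 → NOT adequate.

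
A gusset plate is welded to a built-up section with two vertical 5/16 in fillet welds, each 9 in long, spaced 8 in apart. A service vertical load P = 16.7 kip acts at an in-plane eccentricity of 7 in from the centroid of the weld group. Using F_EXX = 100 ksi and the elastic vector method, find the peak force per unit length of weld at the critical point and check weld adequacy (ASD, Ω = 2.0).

Total weld length L_w = 18 in. Treat welds as unit-width lines.
Polar moment about centroid: J = 2[d³/12 + d(b/2)²] = 2[9³/12 + 9×4²] = 409.5 in³.
Direct shear f_v = P/L_w = 16.7 / 18 = 0.9278 kip/in (vertical).
Torsion M = P·e = 16.7 × 7 = 116.9 kip·in.
Critical point at (x, y) = (4, 4.5) from centroid. f_tx = M·y/J = 1.285 kip/in; f_ty = M·x/J = 1.142 kip/in.
Resultant f_max = √[f_tx² + (f_v + f_ty)²] = √[1.285² + (0.9278 + 1.142)²] = 2.436 kip/in.
Capacity per unit length: r_n/Ω = (1/2.0) × 0.6 × 100 × (0.707 × 0.3125) = 6.628 kip/in.
2.436 ≤ 6.628 → adequate.

f_max ≈ 2.44 kip/in; adequate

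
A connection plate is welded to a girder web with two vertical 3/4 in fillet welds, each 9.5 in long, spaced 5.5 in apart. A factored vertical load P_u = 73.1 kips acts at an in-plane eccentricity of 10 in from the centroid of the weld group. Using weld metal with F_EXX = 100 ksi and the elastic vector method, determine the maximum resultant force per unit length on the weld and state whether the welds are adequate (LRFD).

f_max ≈ 16.3 kip/in; adequate

Total weld length L_w = 19 in. Treat welds as unit-width lines.
Polar moment about centroid: J = 2[d³/12 + d(b/2)²] = 2[9.5³/12 + 9.5×2.75²] = 286.6 in³.
Direct shear f_v = P/L_w = 73.1 / 19 = 3.847 kip/in (vertical).
Torsion M = P·e = 73.1 × 10 = 731 kip·in.
Critical point at (x, y) = (2.75, 4.75) from centroid. f_tx = M·y/J = 12.12 kip/in; f_ty = M·x/J = 7.015 kip/in.
Resultant f_max = √[f_tx² + (f_v + f_ty)²] = √[12.12² + (3.847 + 7.015)²] = 16.27 kip/in.
Capacity per unit length: φr_n = 0.75 × 0.6 × 100 × (0.707 × 0.75) = 23.86 kip/in.
16.27 ≤ 23.86 → adequate.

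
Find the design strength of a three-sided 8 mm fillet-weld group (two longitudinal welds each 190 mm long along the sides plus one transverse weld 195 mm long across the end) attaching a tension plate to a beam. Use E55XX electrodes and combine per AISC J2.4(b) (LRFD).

φR_n ≈ 862 kN

E55XX → F_EXX = 550 MPa.
t_e = 0.707 × 8 = 5.656 mm.
R_nwl = 0.6 × 550 × 5.656 × 380 × 10⁻³ = 709.3 kN (longitudinal, 2 welds).
R_nwt = 0.6 × 550 × 5.656 × 195 × 10⁻³ = 364 kN (transverse, base value).
(i) R_nwl + R_nwt = 1073 kN; (ii) 0.85 R_nwl + 1.5 R_nwt = 1149 kN.
R_n = max = 1149 kN [governs: (ii)]; φR_n = 861.6 kN.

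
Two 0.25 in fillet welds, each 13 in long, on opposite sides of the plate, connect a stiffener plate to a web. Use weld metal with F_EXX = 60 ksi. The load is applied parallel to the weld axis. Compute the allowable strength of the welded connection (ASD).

R_n/Ω ≈ 82.7 kips

Effective throat t_e = 0.707 × 0.25 = 0.1767 in.
Total length L = 26 in; A_we = 0.1767 × 26 = 4.595 in².
F_nw = 0.6 F_EXX = 0.6 × 60 = 36 ksi.
R_n = 36 × 4.595 = 165.4 kips; R_n/Ω = 165.4/2.0 = 82.72 kips.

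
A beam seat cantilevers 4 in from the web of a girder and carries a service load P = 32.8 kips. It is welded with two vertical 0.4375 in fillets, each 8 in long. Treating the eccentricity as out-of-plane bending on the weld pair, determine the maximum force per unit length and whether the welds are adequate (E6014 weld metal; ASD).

E60XX → F_EXX = 60 ksi.
L_w = 2 × 8 = 16 in; section modulus (unit throat) S = 2 × L²/6 = 21.33 in².
Direct shear f_v = P/L_w = 32.8/16 = 2.05 kip/in.
Moment M = P × e = 32.8 × 4 = 131.2 kip·in; bending f_b = M/S = 6.15 kip/in.
f_max = √(f_v² + f_b²) = √(2.05² + 6.15²) = 6.483 kip/in.
r_n/Ω = (1/2.0) × 0.6 × 60 × (0.707 × 0.4375) = 5.568 kip/in → NOT adequate.

f_max ≈ 6.48 kip/in; NOT adequate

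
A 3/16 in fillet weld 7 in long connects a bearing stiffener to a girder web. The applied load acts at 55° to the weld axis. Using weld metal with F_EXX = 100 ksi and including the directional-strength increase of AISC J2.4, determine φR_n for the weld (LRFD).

φR_n ≈ 57.2 kip

t_e = 0.707 × 0.1875 = 0.1326 in; A_we = 0.1326 × 7 = 0.9279 in².
Directional factor: 1.0 + 0.5 sin^1.5(55°) = 1.371.
F_nw = 0.6 × 100 × 1.371 = 82.24 ksi.
φR_n = 0.75 × 82.24 × 0.9279 = 57.24 kip.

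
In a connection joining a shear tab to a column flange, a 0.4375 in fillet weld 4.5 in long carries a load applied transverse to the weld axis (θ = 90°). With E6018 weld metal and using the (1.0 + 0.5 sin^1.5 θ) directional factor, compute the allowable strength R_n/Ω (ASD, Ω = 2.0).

E60XX → F_EXX = 60 ksi.
t_e = 0.707 × 0.4375 = 0.3093 in; A_we = 0.3093 × 4.5 = 1.392 in².
Directional factor: 1.0 + 0.5 sin^1.5(90°) = 1.5.
F_nw = 0.6 × 60 × 1.5 = 54 ksi.
R_n/Ω = (54 × 1.392) / 2.0 = 37.58 kips.

R_n/Ω ≈ 37.6 kips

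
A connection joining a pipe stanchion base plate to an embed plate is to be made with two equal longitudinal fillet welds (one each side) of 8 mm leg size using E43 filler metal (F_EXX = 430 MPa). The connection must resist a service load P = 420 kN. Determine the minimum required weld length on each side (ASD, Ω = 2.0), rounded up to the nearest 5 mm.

Throat t_e = 0.707 × 8 = 5.656 mm.
r_n/Ω = (0.6 × 430 × 5.656) / 2.0 = 729.6 N/mm = 0.7296 kN/mm.
L_req = P / (r_n/Ω) = 420 / 0.7296 = 575.6 mm total.
Per side: 575.6 / 2 = 287.8 mm.
Round up → use L = 290 mm on each side.

L = 290 mm on each side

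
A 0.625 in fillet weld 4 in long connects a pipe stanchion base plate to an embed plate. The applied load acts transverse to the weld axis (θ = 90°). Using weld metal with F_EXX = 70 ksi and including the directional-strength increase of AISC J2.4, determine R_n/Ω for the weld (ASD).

R_n/Ω ≈ 55.7 kip

t_e = 0.707 × 0.625 = 0.4419 in; A_we = 0.4419 × 4 = 1.767 in².
Directional factor: 1.0 + 0.5 sin^1.5(90°) = 1.5.
F_nw = 0.6 × 70 × 1.5 = 63 ksi.
R_n/Ω = (63 × 1.767) / 2.0 = 55.68 kip.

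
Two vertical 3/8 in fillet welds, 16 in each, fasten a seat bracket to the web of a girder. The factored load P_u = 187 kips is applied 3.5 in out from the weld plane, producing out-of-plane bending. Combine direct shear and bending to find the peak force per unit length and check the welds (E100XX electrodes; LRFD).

f_max ≈ 9.64 kip/in; adequate

E100XX → F_EXX = 100 ksi.
L_w = 2 × 16 = 32 in; section modulus (unit throat) S = 2 × L²/6 = 85.33 in².
Direct shear f_v = P/L_w = 187/32 = 5.844 kip/in.
Moment M = P × e = 187 × 3.5 = 654.5 kip·in; bending f_b = M/S = 7.67 kip/in.
f_max = √(f_v² + f_b²) = √(5.844² + 7.67²) = 9.642 kip/in.
φr_n = 0.75 × 0.6 × 100 × (0.707 × 0.375) = 11.93 kip/in → adequate.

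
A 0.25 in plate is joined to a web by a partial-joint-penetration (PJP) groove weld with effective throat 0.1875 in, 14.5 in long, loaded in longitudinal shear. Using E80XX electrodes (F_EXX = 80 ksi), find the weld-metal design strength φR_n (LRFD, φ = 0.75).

Effective throat (given) t_e = 0.1875 in.
A_we = 0.1875 × 14.5 = 2.719 in².
F_nw = 0.6 F_EXX = 48 ksi.
φR_n = 0.75 × 48 × 2.719 = 97.88 kip.

φR_n ≈ 97.9 kip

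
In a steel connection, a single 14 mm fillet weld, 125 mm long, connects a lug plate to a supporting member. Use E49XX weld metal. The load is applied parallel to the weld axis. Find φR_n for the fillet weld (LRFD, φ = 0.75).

φR_n ≈ 273 kN

E49XX → F_EXX = 490 MPa.
Effective throat t_e = 0.707 × 14 = 9.898 mm.
Total length L = 125 mm; A_we = 9.898 × 125 = 1237 mm².
F_nw = 0.6 F_EXX = 0.6 × 490 = 294 MPa.
φR_n = 0.75 × 294 × 1237 × 10⁻³ = 272.8 kN.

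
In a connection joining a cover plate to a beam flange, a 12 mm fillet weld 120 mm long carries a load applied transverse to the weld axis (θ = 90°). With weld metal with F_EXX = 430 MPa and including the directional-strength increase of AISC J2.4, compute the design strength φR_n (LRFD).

t_e = 0.707 × 12 = 8.484 mm; A_we = 8.484 × 120 = 1018 mm².
Directional factor: 1.0 + 0.5 sin^1.5(90°) = 1.5.
F_nw = 0.6 × 430 × 1.5 = 387 MPa.
φR_n = 0.75 × 387 × 1018 × 10⁻³ = 295.5 kN.

φR_n ≈ 295 kN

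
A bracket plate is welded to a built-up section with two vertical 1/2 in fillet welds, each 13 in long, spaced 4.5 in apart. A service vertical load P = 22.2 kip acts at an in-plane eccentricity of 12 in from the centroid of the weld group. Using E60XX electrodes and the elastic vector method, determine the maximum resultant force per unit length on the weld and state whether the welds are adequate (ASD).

E60XX → F_EXX = 60 ksi.
Total weld length L_w = 26 in. Treat welds as unit-width lines.
Polar moment about centroid: J = 2[d³/12 + d(b/2)²] = 2[13³/12 + 13×2.25²] = 497.8 in³.
Direct shear f_v = P/L_w = 22.2 / 26 = 0.8538 kip/in (vertical).
Torsion M = P·e = 22.2 × 12 = 266.4 kip·in.
Critical point at (x, y) = (2.25, 6.5) from centroid. f_tx = M·y/J = 3.479 kip/in; f_ty = M·x/J = 1.204 kip/in.
Resultant f_max = √[f_tx² + (f_v + f_ty)²] = √[3.479² + (0.8538 + 1.204)²] = 4.042 kip/in.
Capacity per unit length: r_n/Ω = (1/2.0) × 0.6 × 60 × (0.707 × 0.5) = 6.363 kip/in.
4.042 ≤ 6.363 → adequate.

f_max ≈ 4.04 kip/in; adequate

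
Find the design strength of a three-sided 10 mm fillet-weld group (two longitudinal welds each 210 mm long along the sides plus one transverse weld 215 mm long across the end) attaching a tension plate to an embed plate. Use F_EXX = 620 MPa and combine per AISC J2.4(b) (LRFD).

φR_n ≈ 1340 kN

t_e = 0.707 × 10 = 7.07 mm.
R_nwl = 0.6 × 620 × 7.07 × 420 × 10⁻³ = 1105 kN (longitudinal, 2 welds).
R_nwt = 0.6 × 620 × 7.07 × 215 × 10⁻³ = 565.5 kN (transverse, base value).
(i) R_nwl + R_nwt = 1670 kN; (ii) 0.85 R_nwl + 1.5 R_nwt = 1787 kN.
R_n = max = 1787 kN [governs: (ii)]; φR_n = 1340 kN.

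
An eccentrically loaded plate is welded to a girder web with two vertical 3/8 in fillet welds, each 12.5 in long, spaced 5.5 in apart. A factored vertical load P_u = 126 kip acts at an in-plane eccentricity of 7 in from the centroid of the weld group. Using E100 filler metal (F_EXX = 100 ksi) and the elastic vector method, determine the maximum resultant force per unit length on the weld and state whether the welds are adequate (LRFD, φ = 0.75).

Total weld length L_w = 25 in. Treat welds as unit-width lines.
Polar moment about centroid: J = 2[d³/12 + d(b/2)²] = 2[12.5³/12 + 12.5×2.75²] = 514.6 in³.
Direct shear f_v = P/L_w = 126 / 25 = 5.04 kip/in (vertical).
Torsion M = P·e = 126 × 7 = 882 kip·in.
Critical point at (x, y) = (2.75, 6.25) from centroid. f_tx = M·y/J = 10.71 kip/in; f_ty = M·x/J = 4.714 kip/in.
Resultant f_max = √[f_tx² + (f_v + f_ty)²] = √[10.71² + (5.04 + 4.714)²] = 14.49 kip/in.
Capacity per unit length: φr_n = 0.75 × 0.6 × 100 × (0.707 × 0.375) = 11.93 kip/in.
14.49 > 11.93 → NOT adequate.

f_max ≈ 14.5 kip/in; NOT adequate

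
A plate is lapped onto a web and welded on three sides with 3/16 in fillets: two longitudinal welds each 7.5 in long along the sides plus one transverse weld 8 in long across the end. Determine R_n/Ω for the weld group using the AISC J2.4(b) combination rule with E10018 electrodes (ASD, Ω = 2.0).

E100XX → F_EXX = 100 ksi.
t_e = 0.707 × 0.1875 = 0.1326 in.
R_nwl = 0.6 × 100 × 0.1326 × 15 = 119.3 kips (longitudinal, 2 welds).
R_nwt = 0.6 × 100 × 0.1326 × 8 = 63.63 kips (transverse, base value).
(i) R_nwl + R_nwt = 182.9 kips; (ii) 0.85 R_nwl + 1.5 R_nwt = 196.9 kips.
R_n = max = 196.9 kips [governs: (ii)]; R_n/Ω = 98.43 kips.

R_n/Ω ≈ 98.4 kips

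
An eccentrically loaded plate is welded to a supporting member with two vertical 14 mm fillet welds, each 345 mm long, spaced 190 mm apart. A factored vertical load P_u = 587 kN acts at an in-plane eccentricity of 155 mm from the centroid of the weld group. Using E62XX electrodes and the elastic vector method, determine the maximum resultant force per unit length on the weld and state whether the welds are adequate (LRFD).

E62XX → F_EXX = 620 MPa.
Total weld length L_w = 690 mm. Treat welds as unit-width lines.
Polar moment about centroid: J = 2[d³/12 + d(b/2)²] = 2[345³/12 + 345×95²] = 13070000 mm³.
Direct shear f_v = P/L_w = 587×10³ / 690 = 850.7 N/mm (vertical).
Torsion M = P·e = 587×10³ × 155 = 90985000 N·mm.
Critical point at (x, y) = (95, 172.5) from centroid. f_tx = M·y/J = 1201 N/mm; f_ty = M·x/J = 661.3 N/mm.
Resultant f_max = √[f_tx² + (f_v + f_ty)²] = √[1201² + (850.7 + 661.3)²] = 1931 N/mm.
Capacity per unit length: φr_n = 0.75 × 0.6 × 620 × (0.707 × 14) = 2762 N/mm.
1931 ≤ 2762 → adequate.

f_max ≈ 1930 N/mm; adequate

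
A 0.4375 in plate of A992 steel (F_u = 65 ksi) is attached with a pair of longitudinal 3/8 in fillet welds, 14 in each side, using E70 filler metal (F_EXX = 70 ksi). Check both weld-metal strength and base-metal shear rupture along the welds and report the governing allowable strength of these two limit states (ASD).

t_e = 0.707 × 0.375 = 0.2651 in; L = 28 in.
Weld metal: R_n/Ω = (1/2.0) × 0.6 × 70 × 0.2651 × 28 = 155.9 kip.
Base metal (shear rupture): R_n/Ω = (1/2.0) × 0.6 × 65 × 0.4375 × 28 = 238.9 kip.
Governing: weld metal.

R_n/Ω ≈ 156 kip (weld metal governs)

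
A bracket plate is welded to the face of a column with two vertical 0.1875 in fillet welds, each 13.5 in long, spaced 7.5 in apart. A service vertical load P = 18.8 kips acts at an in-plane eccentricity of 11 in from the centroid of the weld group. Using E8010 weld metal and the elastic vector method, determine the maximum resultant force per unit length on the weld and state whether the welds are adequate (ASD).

f_max ≈ 2.44 kip/in; adequate

E80XX → F_EXX = 80 ksi.
Total weld length L_w = 27 in. Treat welds as unit-width lines.
Polar moment about centroid: J = 2[d³/12 + d(b/2)²] = 2[13.5³/12 + 13.5×3.75²] = 789.8 in³.
Direct shear f_v = P/L_w = 18.8 / 27 = 0.6963 kip/in (vertical).
Torsion M = P·e = 18.8 × 11 = 206.8 kip·in.
Critical point at (x, y) = (3.75, 6.75) from centroid. f_tx = M·y/J = 1.768 kip/in; f_ty = M·x/J = 0.982 kip/in.
Resultant f_max = √[f_tx² + (f_v + f_ty)²] = √[1.768² + (0.6963 + 0.982)²] = 2.437 kip/in.
Capacity per unit length: r_n/Ω = (1/2.0) × 0.6 × 80 × (0.707 × 0.1875) = 3.181 kip/in.
2.437 ≤ 3.181 → adequate.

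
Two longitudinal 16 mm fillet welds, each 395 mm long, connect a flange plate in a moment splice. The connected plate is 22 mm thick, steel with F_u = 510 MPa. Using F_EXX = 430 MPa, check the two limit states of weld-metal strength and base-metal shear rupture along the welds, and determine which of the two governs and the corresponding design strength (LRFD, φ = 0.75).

t_e = 0.707 × 16 = 11.31 mm; L = 790 mm.
Weld metal: φR_n = 0.75 × 0.6 × 430 × 11.31 × 790 × 10⁻³ = 1729 kN.
Base metal (shear rupture): φR_n = 0.75 × 0.6 × 510 × 22 × 790 × 10⁻³ = 3989 kN.
Governing: weld metal.

φR_n ≈ 1730 kN (weld metal governs)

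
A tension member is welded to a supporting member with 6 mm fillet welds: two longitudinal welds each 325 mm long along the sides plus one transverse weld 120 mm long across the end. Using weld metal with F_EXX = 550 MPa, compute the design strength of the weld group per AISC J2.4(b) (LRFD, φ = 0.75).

t_e = 0.707 × 6 = 4.242 mm.
R_nwl = 0.6 × 550 × 4.242 × 650 × 10⁻³ = 909.9 kN (longitudinal, 2 welds).
R_nwt = 0.6 × 550 × 4.242 × 120 × 10⁻³ = 168 kN (transverse, base value).
(i) R_nwl + R_nwt = 1078 kN; (ii) 0.85 R_nwl + 1.5 R_nwt = 1025 kN.
R_n = max = 1078 kN [governs: (i)]; φR_n = 808.4 kN.

φR_n ≈ 808 kN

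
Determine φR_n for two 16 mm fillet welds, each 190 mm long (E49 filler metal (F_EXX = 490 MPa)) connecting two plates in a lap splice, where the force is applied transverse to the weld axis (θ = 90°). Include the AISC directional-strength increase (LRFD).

t_e = 0.707 × 16 = 11.31 mm; A_we = 11.31 × 380 = 4299 mm².
Directional factor: 1.0 + 0.5 sin^1.5(90°) = 1.5.
F_nw = 0.6 × 490 × 1.5 = 441 MPa.
φR_n = 0.75 × 441 × 4299 × 10⁻³ = 1422 kN.

φR_n ≈ 1420 kN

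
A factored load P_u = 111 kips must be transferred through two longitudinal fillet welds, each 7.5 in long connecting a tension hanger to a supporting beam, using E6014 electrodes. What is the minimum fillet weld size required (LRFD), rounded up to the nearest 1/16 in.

w = 7/16 in

E60XX → F_EXX = 60 ksi.
Total weld length L = 15 in.
Required throat t_e = P_u / (φ × 0.6 F_EXX × L) = 111 / (0.75 × 0.6 × 60 × 15) = 0.2741 in.
Required leg w = t_e / 0.707 = 0.3877 in → use 7/16 in.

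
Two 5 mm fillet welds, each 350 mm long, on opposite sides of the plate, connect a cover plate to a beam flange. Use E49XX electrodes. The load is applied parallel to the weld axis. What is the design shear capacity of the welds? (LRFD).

E49XX → F_EXX = 490 MPa.
Effective throat t_e = 0.707 × 5 = 3.535 mm.
Total length L = 700 mm; A_we = 3.535 × 700 = 2474 mm².
F_nw = 0.6 F_EXX = 0.6 × 490 = 294 MPa.
φR_n = 0.75 × 294 × 2474 × 10⁻³ = 545.6 kN.

φR_n ≈ 546 kN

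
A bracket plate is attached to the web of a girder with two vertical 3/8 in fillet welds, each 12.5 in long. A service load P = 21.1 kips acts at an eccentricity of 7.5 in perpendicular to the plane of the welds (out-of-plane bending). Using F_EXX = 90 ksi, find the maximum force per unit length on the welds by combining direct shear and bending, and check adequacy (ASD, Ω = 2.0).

L_w = 2 × 12.5 = 25 in; section modulus (unit throat) S = 2 × L²/6 = 52.08 in².
Direct shear f_v = P/L_w = 21.1/25 = 0.844 kip/in.
Moment M = P × e = 21.1 × 7.5 = 158.25 kip·in; bending f_b = M/S = 3.038 kip/in.
f_max = √(f_v² + f_b²) = √(0.844² + 3.038²) = 3.153 kip/in.
r_n/Ω = (1/2.0) × 0.6 × 90 × (0.707 × 0.375) = 7.158 kip/in → adequate.

f_max ≈ 3.15 kip/in; adequate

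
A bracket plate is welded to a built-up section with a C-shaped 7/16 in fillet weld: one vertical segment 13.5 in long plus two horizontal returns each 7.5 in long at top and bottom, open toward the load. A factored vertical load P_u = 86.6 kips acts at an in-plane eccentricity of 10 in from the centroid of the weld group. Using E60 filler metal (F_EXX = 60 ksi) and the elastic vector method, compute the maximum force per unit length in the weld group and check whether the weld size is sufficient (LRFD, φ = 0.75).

Total weld length L_w = 28.5 in. Treat welds as unit-width lines.
Centroid: x̄ = 2×7.5×3.75 / 28.5 = 1.974 in from the vertical weld.
Polar moment about centroid: J = I_x + I_y = [13.5³/12 + 2×7.5×6.75²] + [13.5×1.974² + 2(7.5³/12 + 7.5×1.776²)] = 1059 in³.
Direct shear f_v = P/L_w = 86.6 / 28.5 = 3.039 kip/in (vertical).
Torsion M = P·e = 86.6 × 10 = 866 kip·in.
Critical point at (x, y) = (5.526, 6.75) from centroid. f_tx = M·y/J = 5.521 kip/in; f_ty = M·x/J = 4.52 kip/in.
Resultant f_max = √[f_tx² + (f_v + f_ty)²] = √[5.521² + (3.039 + 4.52)²] = 9.361 kip/in.
Capacity per unit length: φr_n = 0.75 × 0.6 × 60 × (0.707 × 0.4375) = 8.351 kip/in.
9.361 > 8.351 → NOT adequate.

f_max ≈ 9.36 kip/in; NOT adequate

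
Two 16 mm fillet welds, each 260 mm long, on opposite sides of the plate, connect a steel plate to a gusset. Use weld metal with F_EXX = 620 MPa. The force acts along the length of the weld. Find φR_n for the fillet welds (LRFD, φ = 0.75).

Effective throat t_e = 0.707 × 16 = 11.31 mm.
Total length L = 520 mm; A_we = 11.31 × 520 = 5882 mm².
F_nw = 0.6 F_EXX = 0.6 × 620 = 372 MPa.
φR_n = 0.75 × 372 × 5882 × 10⁻³ = 1641 kN.

φR_n ≈ 1640 kN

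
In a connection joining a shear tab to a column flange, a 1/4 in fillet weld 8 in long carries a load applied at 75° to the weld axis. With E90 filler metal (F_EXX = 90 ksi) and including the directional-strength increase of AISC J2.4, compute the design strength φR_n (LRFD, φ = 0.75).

φR_n ≈ 84.4 kip

t_e = 0.707 × 0.25 = 0.1767 in; A_we = 0.1767 × 8 = 1.414 in².
Directional factor: 1.0 + 0.5 sin^1.5(75°) = 1.475.
F_nw = 0.6 × 90 × 1.475 = 79.63 ksi.
φR_n = 0.75 × 79.63 × 1.414 = 84.45 kip.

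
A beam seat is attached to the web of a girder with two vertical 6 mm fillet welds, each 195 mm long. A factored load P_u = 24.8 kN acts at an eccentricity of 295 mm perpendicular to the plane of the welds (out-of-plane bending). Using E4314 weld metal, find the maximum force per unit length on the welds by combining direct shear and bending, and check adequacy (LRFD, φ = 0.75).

f_max ≈ 581 N/mm; adequate

E43XX → F_EXX = 430 MPa.
L_w = 2 × 195 = 390 mm; section modulus (unit throat) S = 2 × L²/6 = 12680 mm².
Direct shear f_v = P/L_w = 24.8×10³/390 = 63.59 N/mm.
Moment M = P × e = 24.8×10³ × 295 = 7316000 N·mm; bending f_b = M/S = 577.2 N/mm.
f_max = √(f_v² + f_b²) = √(63.59² + 577.2²) = 580.7 N/mm.
φr_n = 0.75 × 0.6 × 430 × (0.707 × 6) = 820.8 N/mm → adequate.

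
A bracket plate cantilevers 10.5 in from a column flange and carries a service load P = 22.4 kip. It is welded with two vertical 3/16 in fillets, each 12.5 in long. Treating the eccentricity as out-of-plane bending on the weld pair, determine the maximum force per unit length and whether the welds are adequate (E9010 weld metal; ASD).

f_max ≈ 4.6 kip/in; NOT adequate

E90XX → F_EXX = 90 ksi.
L_w = 2 × 12.5 = 25 in; section modulus (unit throat) S = 2 × L²/6 = 52.08 in².
Direct shear f_v = P/L_w = 22.4/25 = 0.896 kip/in.
Moment M = P × e = 22.4 × 10.5 = 235.2 kip·in; bending f_b = M/S = 4.516 kip/in.
f_max = √(f_v² + f_b²) = √(0.896² + 4.516²) = 4.604 kip/in.
r_n/Ω = (1/2.0) × 0.6 × 90 × (0.707 × 0.1875) = 3.579 kip/in → NOT adequate.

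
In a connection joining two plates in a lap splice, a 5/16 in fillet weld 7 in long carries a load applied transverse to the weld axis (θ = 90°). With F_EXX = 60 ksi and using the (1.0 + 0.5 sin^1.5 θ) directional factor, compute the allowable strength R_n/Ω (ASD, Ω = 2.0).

R_n/Ω ≈ 41.8 kips

t_e = 0.707 × 0.3125 = 0.2209 in; A_we = 0.2209 × 7 = 1.547 in².
Directional factor: 1.0 + 0.5 sin^1.5(90°) = 1.5.
F_nw = 0.6 × 60 × 1.5 = 54 ksi.
R_n/Ω = (54 × 1.547) / 2.0 = 41.76 kips.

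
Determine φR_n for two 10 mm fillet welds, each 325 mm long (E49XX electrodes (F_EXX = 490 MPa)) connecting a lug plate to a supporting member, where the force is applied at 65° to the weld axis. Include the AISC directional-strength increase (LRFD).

φR_n ≈ 1450 kN

t_e = 0.707 × 10 = 7.07 mm; A_we = 7.07 × 650 = 4596 mm².
Directional factor: 1.0 + 0.5 sin^1.5(65°) = 1.431.
F_nw = 0.6 × 490 × 1.431 = 420.8 MPa.
φR_n = 0.75 × 420.8 × 4596 × 10⁻³ = 1450 kN.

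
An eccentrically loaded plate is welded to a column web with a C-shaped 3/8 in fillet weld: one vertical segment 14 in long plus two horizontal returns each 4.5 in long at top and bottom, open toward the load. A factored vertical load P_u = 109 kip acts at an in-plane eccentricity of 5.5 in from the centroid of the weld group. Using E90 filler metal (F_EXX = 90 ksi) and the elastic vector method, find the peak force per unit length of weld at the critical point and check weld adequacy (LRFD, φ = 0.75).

f_max ≈ 9.76 kip/in; adequate

Total weld length L_w = 23 in. Treat welds as unit-width lines.
Centroid: x̄ = 2×4.5×2.25 / 23 = 0.8804 in from the vertical weld.
Polar moment about centroid: J = I_x + I_y = [14³/12 + 2×4.5×7²] + [14×0.8804² + 2(4.5³/12 + 4.5×1.37²)] = 712.6 in³.
Direct shear f_v = P/L_w = 109 / 23 = 4.739 kip/in (vertical).
Torsion M = P·e = 109 × 5.5 = 599.5 kip·in.
Critical point at (x, y) = (3.62, 7) from centroid. f_tx = M·y/J = 5.889 kip/in; f_ty = M·x/J = 3.045 kip/in.
Resultant f_max = √[f_tx² + (f_v + f_ty)²] = √[5.889² + (4.739 + 3.045)²] = 9.761 kip/in.
Capacity per unit length: φr_n = 0.75 × 0.6 × 90 × (0.707 × 0.375) = 10.74 kip/in.
9.761 ≤ 10.74 → adequate.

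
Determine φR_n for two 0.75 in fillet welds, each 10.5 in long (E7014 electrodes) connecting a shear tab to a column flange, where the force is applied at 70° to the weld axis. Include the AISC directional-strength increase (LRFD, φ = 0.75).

φR_n ≈ 511 kips

E70XX → F_EXX = 70 ksi.
t_e = 0.707 × 0.75 = 0.5302 in; A_we = 0.5302 × 21 = 11.14 in².
Directional factor: 1.0 + 0.5 sin^1.5(70°) = 1.455.
F_nw = 0.6 × 70 × 1.455 = 61.13 ksi.
φR_n = 0.75 × 61.13 × 11.14 = 510.5 kips.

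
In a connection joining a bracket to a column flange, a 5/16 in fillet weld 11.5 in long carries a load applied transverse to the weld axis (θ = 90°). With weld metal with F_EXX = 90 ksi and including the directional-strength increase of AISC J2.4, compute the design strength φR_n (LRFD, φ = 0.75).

t_e = 0.707 × 0.3125 = 0.2209 in; A_we = 0.2209 × 11.5 = 2.541 in².
Directional factor: 1.0 + 0.5 sin^1.5(90°) = 1.5.
F_nw = 0.6 × 90 × 1.5 = 81 ksi.
φR_n = 0.75 × 81 × 2.541 = 154.4 kip.

φR_n ≈ 154 kip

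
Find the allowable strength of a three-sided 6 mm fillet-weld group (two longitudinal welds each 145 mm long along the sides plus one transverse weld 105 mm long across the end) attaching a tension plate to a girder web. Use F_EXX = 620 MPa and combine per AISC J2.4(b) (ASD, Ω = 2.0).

t_e = 0.707 × 6 = 4.242 mm.
R_nwl = 0.6 × 620 × 4.242 × 290 × 10⁻³ = 457.6 kN (longitudinal, 2 welds).
R_nwt = 0.6 × 620 × 4.242 × 105 × 10⁻³ = 165.7 kN (transverse, base value).
(i) R_nwl + R_nwt = 623.3 kN; (ii) 0.85 R_nwl + 1.5 R_nwt = 637.5 kN.
R_n = max = 637.5 kN [governs: (ii)]; R_n/Ω = 318.8 kN.

R_n/Ω ≈ 319 kN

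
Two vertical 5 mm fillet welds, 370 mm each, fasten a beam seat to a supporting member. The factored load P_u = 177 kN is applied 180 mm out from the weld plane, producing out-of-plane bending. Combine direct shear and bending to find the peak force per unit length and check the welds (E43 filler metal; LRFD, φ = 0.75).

E43XX → F_EXX = 430 MPa.
L_w = 2 × 370 = 740 mm; section modulus (unit throat) S = 2 × L²/6 = 45630 mm².
Direct shear f_v = P/L_w = 177×10³/740 = 239.2 N/mm.
Moment M = P × e = 177×10³ × 180 = 31860000 N·mm; bending f_b = M/S = 698.2 N/mm.
f_max = √(f_v² + f_b²) = √(239.2² + 698.2²) = 738 N/mm.
φr_n = 0.75 × 0.6 × 430 × (0.707 × 5) = 684 N/mm → NOT adequate.

f_max ≈ 738 N/mm; NOT adequate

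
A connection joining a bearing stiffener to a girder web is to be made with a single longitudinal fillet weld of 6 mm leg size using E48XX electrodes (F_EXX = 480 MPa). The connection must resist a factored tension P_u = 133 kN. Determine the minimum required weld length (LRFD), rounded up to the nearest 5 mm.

Throat t_e = 0.707 × 6 = 4.242 mm.
φr_n = 0.75 × 0.6 × 480 × 4.242 × 10⁻³ = 0.9163 kN/mm.
L_req = P_u / φr_n = 133 / 0.9163 = 145.2 mm total.
Round up → use L = 150 mm.

L = 150 mm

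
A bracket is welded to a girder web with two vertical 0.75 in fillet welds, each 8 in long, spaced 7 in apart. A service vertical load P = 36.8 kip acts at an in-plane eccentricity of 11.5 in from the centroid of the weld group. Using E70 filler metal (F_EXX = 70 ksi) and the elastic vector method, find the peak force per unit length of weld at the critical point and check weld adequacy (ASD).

Total weld length L_w = 16 in. Treat welds as unit-width lines.
Polar moment about centroid: J = 2[d³/12 + d(b/2)²] = 2[8³/12 + 8×3.5²] = 281.3 in³.
Direct shear f_v = P/L_w = 36.8 / 16 = 2.3 kip/in (vertical).
Torsion M = P·e = 36.8 × 11.5 = 423.2 kip·in.
Critical point at (x, y) = (3.5, 4) from centroid. f_tx = M·y/J = 6.017 kip/in; f_ty = M·x/J = 5.265 kip/in.
Resultant f_max = √[f_tx² + (f_v + f_ty)²] = √[6.017² + (2.3 + 5.265)²] = 9.666 kip/in.
Capacity per unit length: r_n/Ω = (1/2.0) × 0.6 × 70 × (0.707 × 0.75) = 11.14 kip/in.
9.666 ≤ 11.14 → adequate.

f_max ≈ 9.67 kip/in; adequate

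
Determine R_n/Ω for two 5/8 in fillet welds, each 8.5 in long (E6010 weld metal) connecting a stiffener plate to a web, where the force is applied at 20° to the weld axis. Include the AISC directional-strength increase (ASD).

R_n/Ω ≈ 149 kip

E60XX → F_EXX = 60 ksi.
t_e = 0.707 × 0.625 = 0.4419 in; A_we = 0.4419 × 17 = 7.512 in².
Directional factor: 1.0 + 0.5 sin^1.5(20°) = 1.1.
F_nw = 0.6 × 60 × 1.1 = 39.6 ksi.
R_n/Ω = (39.6 × 7.512) / 2.0 = 148.7 kip.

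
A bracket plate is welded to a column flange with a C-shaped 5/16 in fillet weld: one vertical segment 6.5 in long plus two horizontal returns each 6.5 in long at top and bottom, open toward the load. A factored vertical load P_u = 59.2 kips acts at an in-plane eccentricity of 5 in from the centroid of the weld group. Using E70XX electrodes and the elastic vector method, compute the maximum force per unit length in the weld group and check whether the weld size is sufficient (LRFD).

E70XX → F_EXX = 70 ksi.
Total weld length L_w = 19.5 in. Treat welds as unit-width lines.
Centroid: x̄ = 2×6.5×3.25 / 19.5 = 2.167 in from the vertical weld.
Polar moment about centroid: J = I_x + I_y = [6.5³/12 + 2×6.5×3.25²] + [6.5×2.167² + 2(6.5³/12 + 6.5×1.083²)] = 251.7 in³.
Direct shear f_v = P/L_w = 59.2 / 19.5 = 3.036 kip/in (vertical).
Torsion M = P·e = 59.2 × 5 = 296 kip·in.
Critical point at (x, y) = (4.333, 3.25) from centroid. f_tx = M·y/J = 3.821 kip/in; f_ty = M·x/J = 5.095 kip/in.
Resultant f_max = √[f_tx² + (f_v + f_ty)²] = √[3.821² + (3.036 + 5.095)²] = 8.984 kip/in.
Capacity per unit length: φr_n = 0.75 × 0.6 × 70 × (0.707 × 0.3125) = 6.96 kip/in.
8.984 > 6.96 → NOT adequate.

f_max ≈ 8.98 kip/in; NOT adequate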